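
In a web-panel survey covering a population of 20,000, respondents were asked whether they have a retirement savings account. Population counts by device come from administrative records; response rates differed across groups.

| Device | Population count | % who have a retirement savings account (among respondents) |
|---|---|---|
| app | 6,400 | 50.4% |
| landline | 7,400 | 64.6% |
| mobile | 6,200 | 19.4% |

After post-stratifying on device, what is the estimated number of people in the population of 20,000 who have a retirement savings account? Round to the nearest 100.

Estimated count per cell = population count × respondent percentage:
  app: 6,400 × 50.4% = 3225.6
  landline: 7,400 × 64.6% = 4780.4
  mobile: 6,200 × 19.4% = 1202.8
Estimated total = 9208.8 → 9,200.

9,200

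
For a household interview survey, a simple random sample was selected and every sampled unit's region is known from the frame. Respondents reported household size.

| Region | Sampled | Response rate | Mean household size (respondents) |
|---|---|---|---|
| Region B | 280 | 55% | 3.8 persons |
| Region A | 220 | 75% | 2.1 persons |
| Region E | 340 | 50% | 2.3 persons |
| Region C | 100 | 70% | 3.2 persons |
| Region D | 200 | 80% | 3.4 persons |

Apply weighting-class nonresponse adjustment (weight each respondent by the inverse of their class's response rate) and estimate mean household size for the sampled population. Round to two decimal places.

Each respondent's weight = sampled/responded in their class; summing within a class gives n_sampled, so:
  Region B: 280 × 3.8 = 1064
  Region A: 220 × 2.1 = 462
  Region E: 340 × 2.3 = 782
  Region C: 100 × 3.2 = 320
  Region D: 200 × 3.4 = 680
Adjusted estimate = 3308 / 1,140 = 2.90175 → 2.90.

2.90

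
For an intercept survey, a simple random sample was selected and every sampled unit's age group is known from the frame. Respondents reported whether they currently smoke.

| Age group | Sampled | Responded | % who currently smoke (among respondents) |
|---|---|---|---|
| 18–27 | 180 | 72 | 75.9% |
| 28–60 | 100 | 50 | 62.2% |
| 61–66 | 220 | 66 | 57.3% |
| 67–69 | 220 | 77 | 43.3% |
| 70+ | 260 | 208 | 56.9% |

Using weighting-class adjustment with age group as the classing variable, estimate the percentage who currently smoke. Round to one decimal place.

58.0%

Class response rates: 18–27 72/180 = 40%, 28–60 50/100 = 50%, 61–66 66/220 = 30%, 67–69 77/220 = 35%, 70+ 208/260 = 80%.
Weighting each respondent by the inverse class response rate inflates each class back to its sampled size, so the class weight is n_sampled:
  18–27: 180 × 75.9 = 13662
  28–60: 100 × 62.2 = 6220
  61–66: 220 × 57.3 = 12,606
  67–69: 220 × 43.3 = 9526
  70+: 260 × 56.9 = 14,794
Adjusted estimate = 56,808 / 980 = 57.9673 → 58.0%.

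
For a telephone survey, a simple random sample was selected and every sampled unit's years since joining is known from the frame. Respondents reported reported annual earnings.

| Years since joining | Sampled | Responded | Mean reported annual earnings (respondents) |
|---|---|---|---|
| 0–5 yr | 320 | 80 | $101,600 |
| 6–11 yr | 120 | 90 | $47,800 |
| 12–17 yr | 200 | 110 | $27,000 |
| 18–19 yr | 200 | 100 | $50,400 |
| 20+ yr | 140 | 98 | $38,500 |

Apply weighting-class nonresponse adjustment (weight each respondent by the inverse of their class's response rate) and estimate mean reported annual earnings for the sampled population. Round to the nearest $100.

$60,300

Response rates by class: 0–5 yr 80/320 = 25%, 6–11 yr 90/120 = 75%, 12–17 yr 110/200 = 55%, 18–19 yr 100/200 = 50%, 20+ yr 98/140 = 70%.
With weight = n_sampled/n_responded per class, the weighted class total is n_sampled:
  0–5 yr: 320 × 101,600 = 32,512,000
  6–11 yr: 120 × 47,800 = 5,736,000
  12–17 yr: 200 × 27,000 = 5,400,000
  18–19 yr: 200 × 50,400 = 10,080,000
  20+ yr: 140 × 38,500 = 5,390,000
Adjusted estimate = 59,118,000 / 980 = 60324.5 → $60,300.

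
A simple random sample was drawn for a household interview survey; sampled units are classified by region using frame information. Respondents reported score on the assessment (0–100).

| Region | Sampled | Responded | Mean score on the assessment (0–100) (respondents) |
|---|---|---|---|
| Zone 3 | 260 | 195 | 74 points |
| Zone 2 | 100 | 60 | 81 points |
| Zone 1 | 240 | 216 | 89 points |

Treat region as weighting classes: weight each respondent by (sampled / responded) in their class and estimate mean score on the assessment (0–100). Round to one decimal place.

Response rates by class: Zone 3 195/260 = 75%, Zone 2 60/100 = 60%, Zone 1 216/240 = 90%.
Each respondent's weight = sampled/responded in their class; summing within a class gives n_sampled, so:
  Zone 3: 260 × 74 = 19,240
  Zone 2: 100 × 81 = 8100
  Zone 1: 240 × 89 = 21,360
Adjusted estimate = 48,700 / 600 = 81.1667 → 81.2.

81.2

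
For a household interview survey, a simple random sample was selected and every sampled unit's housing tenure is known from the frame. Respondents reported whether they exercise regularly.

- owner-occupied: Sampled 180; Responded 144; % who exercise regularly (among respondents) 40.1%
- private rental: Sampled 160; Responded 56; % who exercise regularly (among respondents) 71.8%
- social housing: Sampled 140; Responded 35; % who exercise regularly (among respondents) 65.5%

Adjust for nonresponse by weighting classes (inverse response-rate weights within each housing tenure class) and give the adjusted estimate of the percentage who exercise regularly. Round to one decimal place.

58.1%

Class response rates: owner-occupied 144/180 = 80%, private rental 56/160 = 35%, social housing 35/140 = 25%.
Each respondent's weight = sampled/responded in their class; summing within a class gives n_sampled, so:
  owner-occupied: 180 × 40.1 = 7218
  private rental: 160 × 71.8 = 11,488
  social housing: 140 × 65.5 = 9170
Adjusted estimate = 27,876 / 480 = 58.075 → 58.1%.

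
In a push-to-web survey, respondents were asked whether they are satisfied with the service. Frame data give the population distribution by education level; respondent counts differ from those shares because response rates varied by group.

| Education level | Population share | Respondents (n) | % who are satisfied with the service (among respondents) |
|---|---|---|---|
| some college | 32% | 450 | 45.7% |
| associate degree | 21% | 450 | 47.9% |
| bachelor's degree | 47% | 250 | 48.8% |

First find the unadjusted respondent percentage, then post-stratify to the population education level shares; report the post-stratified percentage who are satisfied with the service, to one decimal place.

Unadjusted (pooled respondent) estimate weights by respondent counts:
  (450/1150)×45.7 + (450/1150)×47.9 + (250/1150)×48.8 = 47.2348%
Post-stratified estimate weights by population shares:
  0.32×45.7 + 0.21×47.9 + 0.47×48.8 = 47.619%

47.6%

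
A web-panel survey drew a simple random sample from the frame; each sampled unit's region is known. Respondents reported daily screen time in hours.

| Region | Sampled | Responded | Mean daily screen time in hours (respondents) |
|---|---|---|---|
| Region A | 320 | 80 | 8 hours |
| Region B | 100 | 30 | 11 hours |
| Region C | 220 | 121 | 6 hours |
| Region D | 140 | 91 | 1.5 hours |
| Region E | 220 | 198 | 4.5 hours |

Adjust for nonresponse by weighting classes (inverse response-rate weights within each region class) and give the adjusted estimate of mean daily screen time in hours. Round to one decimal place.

Class response rates: Region A 80/320 = 25%, Region B 30/100 = 30%, Region C 121/220 = 55%, Region D 91/140 = 65%, Region E 198/220 = 90%.
Weighting each respondent by the inverse class response rate inflates each class back to its sampled size, so the class weight is n_sampled:
  Region A: 320 × 8 = 2560
  Region B: 100 × 11 = 1100
  Region C: 220 × 6 = 1320
  Region D: 140 × 1.5 = 210
  Region E: 220 × 4.5 = 990
Adjusted estimate = 6180 / 1,000 = 6.18 → 6.2.

6.2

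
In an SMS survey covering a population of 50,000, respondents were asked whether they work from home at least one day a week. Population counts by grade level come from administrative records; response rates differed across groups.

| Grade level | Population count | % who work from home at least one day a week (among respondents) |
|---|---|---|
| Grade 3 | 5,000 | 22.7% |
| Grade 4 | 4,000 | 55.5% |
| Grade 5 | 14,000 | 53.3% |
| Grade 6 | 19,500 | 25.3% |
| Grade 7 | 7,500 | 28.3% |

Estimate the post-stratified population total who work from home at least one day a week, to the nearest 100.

Estimated count per cell = population count × respondent percentage:
  Grade 3: 5,000 × 22.7% = 1135
  Grade 4: 4,000 × 55.5% = 2220
  Grade 5: 14,000 × 53.3% = 7462
  Grade 6: 19,500 × 25.3% = 4933.5
  Grade 7: 7,500 × 28.3% = 2122.5
Estimated total = 17,873 → 17,900.

17,900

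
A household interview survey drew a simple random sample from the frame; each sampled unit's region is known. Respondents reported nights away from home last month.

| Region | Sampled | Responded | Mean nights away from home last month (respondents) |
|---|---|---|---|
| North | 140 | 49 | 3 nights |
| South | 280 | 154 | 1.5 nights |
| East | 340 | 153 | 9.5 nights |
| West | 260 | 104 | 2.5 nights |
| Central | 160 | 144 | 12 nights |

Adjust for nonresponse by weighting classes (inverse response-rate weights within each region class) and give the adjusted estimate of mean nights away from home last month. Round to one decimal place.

Class response rates: North 49/140 = 35%, South 154/280 = 55%, East 153/340 = 45%, West 104/260 = 40%, Central 144/160 = 90%.
Each respondent's weight = sampled/responded in their class; summing within a class gives n_sampled, so:
  North: 140 × 3 = 420
  South: 280 × 1.5 = 420
  East: 340 × 9.5 = 3230
  West: 260 × 2.5 = 650
  Central: 160 × 12 = 1920
Adjusted estimate = 6640 / 1,180 = 5.62712 → 5.6.

5.6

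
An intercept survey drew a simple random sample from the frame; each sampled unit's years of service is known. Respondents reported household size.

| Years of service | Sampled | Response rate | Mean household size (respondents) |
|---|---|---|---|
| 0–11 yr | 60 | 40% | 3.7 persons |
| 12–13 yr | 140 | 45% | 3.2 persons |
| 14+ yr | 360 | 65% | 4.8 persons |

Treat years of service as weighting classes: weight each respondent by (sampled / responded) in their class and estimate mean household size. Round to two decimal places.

4.28

Inverse-response-rate weighting restores each class to its sampled count, so class totals weight by n_sampled:
  0–11 yr: 60 × 3.7 = 222
  12–13 yr: 140 × 3.2 = 448
  14+ yr: 360 × 4.8 = 1728
Adjusted estimate = 2398 / 560 = 4.28214 → 4.28.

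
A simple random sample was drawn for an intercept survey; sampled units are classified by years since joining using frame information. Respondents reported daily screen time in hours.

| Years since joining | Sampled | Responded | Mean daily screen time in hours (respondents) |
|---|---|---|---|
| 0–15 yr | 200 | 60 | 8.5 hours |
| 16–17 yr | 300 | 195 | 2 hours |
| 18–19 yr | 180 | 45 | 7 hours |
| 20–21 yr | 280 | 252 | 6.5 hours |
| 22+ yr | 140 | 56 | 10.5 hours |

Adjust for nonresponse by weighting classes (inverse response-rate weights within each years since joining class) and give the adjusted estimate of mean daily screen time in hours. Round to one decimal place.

6.2

Class response rates: 0–15 yr 60/200 = 30%, 16–17 yr 195/300 = 65%, 18–19 yr 45/180 = 25%, 20–21 yr 252/280 = 90%, 22+ yr 56/140 = 40%.
With weight = n_sampled/n_responded per class, the weighted class total is n_sampled:
  0–15 yr: 200 × 8.5 = 1700
  16–17 yr: 300 × 2 = 600
  18–19 yr: 180 × 7 = 1260
  20–21 yr: 280 × 6.5 = 1820
  22+ yr: 140 × 10.5 = 1470
Adjusted estimate = 6850 / 1,100 = 6.22727 → 6.2.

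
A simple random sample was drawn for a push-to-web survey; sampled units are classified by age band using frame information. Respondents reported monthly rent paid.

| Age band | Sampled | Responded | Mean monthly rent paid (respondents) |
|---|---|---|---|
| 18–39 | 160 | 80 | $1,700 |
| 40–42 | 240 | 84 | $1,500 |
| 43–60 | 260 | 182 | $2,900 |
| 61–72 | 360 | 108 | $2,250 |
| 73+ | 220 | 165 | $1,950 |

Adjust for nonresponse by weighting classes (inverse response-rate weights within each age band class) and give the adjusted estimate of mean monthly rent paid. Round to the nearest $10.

Class response rates: 18–39 80/160 = 50%, 40–42 84/240 = 35%, 43–60 182/260 = 70%, 61–72 108/360 = 30%, 73+ 165/220 = 75%.
Weighting each respondent by the inverse class response rate inflates each class back to its sampled size, so the class weight is n_sampled:
  18–39: 160 × 1700 = 272,000
  40–42: 240 × 1500 = 360,000
  43–60: 260 × 2900 = 754,000
  61–72: 360 × 2250 = 810,000
  73+: 220 × 1950 = 429,000
Adjusted estimate = 2,625,000 / 1,240 = 2116.94 → $2,120.

$2,120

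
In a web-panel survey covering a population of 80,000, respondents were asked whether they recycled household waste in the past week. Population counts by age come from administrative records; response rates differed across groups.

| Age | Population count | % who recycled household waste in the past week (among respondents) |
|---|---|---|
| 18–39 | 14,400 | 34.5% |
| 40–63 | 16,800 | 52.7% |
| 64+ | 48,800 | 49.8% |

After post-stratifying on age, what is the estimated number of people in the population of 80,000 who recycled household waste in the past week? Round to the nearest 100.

38,100

Apply each group's respondent rate to its population count:
  18–39: 14,400 × 34.5% = 4968
  40–63: 16,800 × 52.7% = 8853.6
  64+: 48,800 × 49.8% = 24302.4
Estimated total = 38,124 → 38,100.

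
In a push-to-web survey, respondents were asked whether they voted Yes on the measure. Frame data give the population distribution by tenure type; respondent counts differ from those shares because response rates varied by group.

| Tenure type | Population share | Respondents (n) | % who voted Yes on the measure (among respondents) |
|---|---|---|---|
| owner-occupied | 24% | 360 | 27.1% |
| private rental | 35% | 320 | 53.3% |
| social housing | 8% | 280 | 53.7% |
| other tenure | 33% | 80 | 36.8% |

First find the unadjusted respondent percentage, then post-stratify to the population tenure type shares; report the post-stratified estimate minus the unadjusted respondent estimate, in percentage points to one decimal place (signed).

-1.5 percentage points

Without adjustment, the pooled respondent share is:
  (360/1040)×27.1 + (320/1040)×53.3 + (280/1040)×53.7 + (80/1040)×36.8 = 43.0692%
Post-stratified estimate weights by population shares:
  0.24×27.1 + 0.35×53.3 + 0.08×53.7 + 0.33×36.8 = 41.599%
Difference = 41.599 − 43.0692 = -1.4702 pp.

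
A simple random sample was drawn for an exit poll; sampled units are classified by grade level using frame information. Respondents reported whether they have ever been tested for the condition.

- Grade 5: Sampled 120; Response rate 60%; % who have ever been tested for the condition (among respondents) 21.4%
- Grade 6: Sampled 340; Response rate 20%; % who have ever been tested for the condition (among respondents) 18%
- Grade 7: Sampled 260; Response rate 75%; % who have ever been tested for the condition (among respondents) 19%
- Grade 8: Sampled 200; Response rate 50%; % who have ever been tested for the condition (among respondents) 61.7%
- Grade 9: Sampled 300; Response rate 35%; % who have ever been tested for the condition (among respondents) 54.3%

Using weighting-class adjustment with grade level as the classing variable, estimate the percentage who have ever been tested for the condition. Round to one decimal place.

Each respondent's weight = sampled/responded in their class; summing within a class gives n_sampled, so:
  Grade 5: 120 × 21.4 = 2568
  Grade 6: 340 × 18 = 6120
  Grade 7: 260 × 19 = 4940
  Grade 8: 200 × 61.7 = 12,340
  Grade 9: 300 × 54.3 = 16,290
Adjusted estimate = 42,258 / 1,220 = 34.6377 → 34.6%.

34.6%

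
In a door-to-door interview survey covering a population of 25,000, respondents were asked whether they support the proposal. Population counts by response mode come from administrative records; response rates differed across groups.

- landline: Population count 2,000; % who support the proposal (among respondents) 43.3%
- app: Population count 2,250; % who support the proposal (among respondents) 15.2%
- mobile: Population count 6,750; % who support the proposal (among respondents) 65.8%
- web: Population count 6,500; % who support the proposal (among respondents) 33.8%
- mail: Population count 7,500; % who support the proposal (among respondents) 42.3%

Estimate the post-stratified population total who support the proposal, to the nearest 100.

Each cell contributes its population count × the respondent rate:
  landline: 2,000 × 43.3% = 866
  app: 2,250 × 15.2% = 342
  mobile: 6,750 × 65.8% = 4441.5
  web: 6,500 × 33.8% = 2197
  mail: 7,500 × 42.3% = 3172.5
Estimated total = 11,019 → 11,000.

11,000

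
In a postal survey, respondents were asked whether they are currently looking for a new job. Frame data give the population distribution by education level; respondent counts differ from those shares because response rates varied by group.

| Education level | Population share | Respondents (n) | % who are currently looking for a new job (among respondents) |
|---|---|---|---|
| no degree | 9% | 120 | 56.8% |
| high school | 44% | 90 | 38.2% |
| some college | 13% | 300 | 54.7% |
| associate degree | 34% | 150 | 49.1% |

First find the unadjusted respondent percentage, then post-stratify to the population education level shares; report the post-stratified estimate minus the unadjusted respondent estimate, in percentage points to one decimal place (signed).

Without adjustment, the pooled respondent share is:
  (120/660)×56.8 + (90/660)×38.2 + (300/660)×54.7 + (150/660)×49.1 = 51.5591%
Post-stratified estimate weights by population shares:
  0.09×56.8 + 0.44×38.2 + 0.13×54.7 + 0.34×49.1 = 45.725%
Difference = 45.725 − 51.5591 = -5.8341 pp.

-5.8 percentage points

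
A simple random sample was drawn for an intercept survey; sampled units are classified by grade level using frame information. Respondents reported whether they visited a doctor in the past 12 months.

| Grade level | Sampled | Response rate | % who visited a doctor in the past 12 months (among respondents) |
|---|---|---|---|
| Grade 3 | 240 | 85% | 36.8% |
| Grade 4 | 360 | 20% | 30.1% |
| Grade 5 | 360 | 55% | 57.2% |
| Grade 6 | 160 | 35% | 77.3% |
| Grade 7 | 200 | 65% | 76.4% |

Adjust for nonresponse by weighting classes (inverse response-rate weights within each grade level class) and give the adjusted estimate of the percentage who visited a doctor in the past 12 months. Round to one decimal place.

Weighting each respondent by the inverse class response rate inflates each class back to its sampled size, so the class weight is n_sampled:
  Grade 3: 240 × 36.8 = 8832
  Grade 4: 360 × 30.1 = 10,836
  Grade 5: 360 × 57.2 = 20,592
  Grade 6: 160 × 77.3 = 12,368
  Grade 7: 200 × 76.4 = 15280
Adjusted estimate = 67,908 / 1,320 = 51.4455 → 51.4%.

51.4%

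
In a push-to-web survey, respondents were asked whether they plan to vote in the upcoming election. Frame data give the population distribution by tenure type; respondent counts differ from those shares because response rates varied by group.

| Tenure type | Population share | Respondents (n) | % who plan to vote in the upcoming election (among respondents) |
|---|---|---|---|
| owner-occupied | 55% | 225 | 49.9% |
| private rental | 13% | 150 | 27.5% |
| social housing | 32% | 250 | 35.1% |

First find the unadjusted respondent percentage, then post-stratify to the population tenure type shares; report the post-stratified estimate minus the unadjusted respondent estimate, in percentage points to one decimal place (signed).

+3.6 percentage points

Without adjustment, the pooled respondent share is:
  (225/625)×49.9 + (150/625)×27.5 + (250/625)×35.1 = 38.604%
Post-stratified estimate weights by population shares:
  0.55×49.9 + 0.13×27.5 + 0.32×35.1 = 42.252%
Difference = 42.252 − 38.604 = 3.648 pp.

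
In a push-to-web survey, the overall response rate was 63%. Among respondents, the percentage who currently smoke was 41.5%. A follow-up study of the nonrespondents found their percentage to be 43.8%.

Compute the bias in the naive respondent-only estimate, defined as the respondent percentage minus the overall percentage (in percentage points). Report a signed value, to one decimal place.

Nonresponse fraction = 1 − 0.63 = 0.37.
Bias = (nonresponse fraction) × (respondent percentage − nonrespondent percentage)
     = 0.37 × (41.5 − 43.8) = 0.37 × -2.3 = -0.851.

-0.9 percentage points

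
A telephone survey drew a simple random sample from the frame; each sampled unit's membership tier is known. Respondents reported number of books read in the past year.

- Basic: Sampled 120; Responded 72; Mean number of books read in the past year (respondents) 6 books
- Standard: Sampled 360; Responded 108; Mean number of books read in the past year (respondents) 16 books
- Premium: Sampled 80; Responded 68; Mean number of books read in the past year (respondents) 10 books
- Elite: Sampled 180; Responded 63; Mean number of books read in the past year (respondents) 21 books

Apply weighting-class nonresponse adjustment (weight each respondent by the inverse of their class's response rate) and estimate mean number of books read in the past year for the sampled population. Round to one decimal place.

Response rates by class: Basic 72/120 = 60%, Standard 108/360 = 30%, Premium 68/80 = 85%, Elite 63/180 = 35%.
With weight = n_sampled/n_responded per class, the weighted class total is n_sampled:
  Basic: 120 × 6 = 720
  Standard: 360 × 16 = 5760
  Premium: 80 × 10 = 800
  Elite: 180 × 21 = 3780
Adjusted estimate = 11,060 / 740 = 14.9459 → 14.9.

14.9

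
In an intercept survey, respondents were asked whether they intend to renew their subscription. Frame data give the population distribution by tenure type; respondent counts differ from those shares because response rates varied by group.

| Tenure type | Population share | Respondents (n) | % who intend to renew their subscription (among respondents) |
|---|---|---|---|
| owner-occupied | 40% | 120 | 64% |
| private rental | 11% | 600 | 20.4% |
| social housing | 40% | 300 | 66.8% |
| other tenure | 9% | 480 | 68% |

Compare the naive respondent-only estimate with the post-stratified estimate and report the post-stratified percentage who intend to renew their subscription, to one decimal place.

Unadjusted (pooled respondent) estimate weights by respondent counts:
  (120/1500)×64 + (600/1500)×20.4 + (300/1500)×66.8 + (480/1500)×68 = 48.4%
Post-stratified estimate weights by population shares:
  0.4×64 + 0.11×20.4 + 0.4×66.8 + 0.09×68 = 60.684%

60.7%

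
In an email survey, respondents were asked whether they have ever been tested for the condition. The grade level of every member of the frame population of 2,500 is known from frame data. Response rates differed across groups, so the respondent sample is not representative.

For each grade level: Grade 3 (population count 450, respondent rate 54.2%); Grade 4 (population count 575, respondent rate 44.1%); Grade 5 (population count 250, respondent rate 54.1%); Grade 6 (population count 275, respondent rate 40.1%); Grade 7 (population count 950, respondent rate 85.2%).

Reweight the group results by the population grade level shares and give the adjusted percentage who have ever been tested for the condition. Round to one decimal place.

62.1%

Post-stratification weights by population share, not respondent share:
  Grade 3: (450/2,500) × 54.2 = 9.756
  Grade 4: (575/2,500) × 44.1 = 10.143
  Grade 5: (250/2,500) × 54.1 = 5.41
  Grade 6: (275/2,500) × 40.1 = 4.411
  Grade 7: (950/2,500) × 85.2 = 32.376
Post-stratified estimate = 62.096 → 62.1%.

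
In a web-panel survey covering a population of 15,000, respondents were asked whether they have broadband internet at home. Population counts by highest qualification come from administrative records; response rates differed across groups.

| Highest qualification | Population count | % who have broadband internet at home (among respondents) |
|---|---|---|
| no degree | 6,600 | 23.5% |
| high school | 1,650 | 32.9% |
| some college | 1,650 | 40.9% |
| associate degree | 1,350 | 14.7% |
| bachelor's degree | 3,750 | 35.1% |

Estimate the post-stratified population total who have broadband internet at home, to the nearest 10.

4,280

Apply each group's respondent rate to its population count:
  no degree: 6,600 × 23.5% = 1551
  high school: 1,650 × 32.9% = 542.85
  some college: 1,650 × 40.9% = 674.85
  associate degree: 1,350 × 14.7% = 198.45
  bachelor's degree: 3,750 × 35.1% = 1316.25
Estimated total = 4283.4 → 4,280.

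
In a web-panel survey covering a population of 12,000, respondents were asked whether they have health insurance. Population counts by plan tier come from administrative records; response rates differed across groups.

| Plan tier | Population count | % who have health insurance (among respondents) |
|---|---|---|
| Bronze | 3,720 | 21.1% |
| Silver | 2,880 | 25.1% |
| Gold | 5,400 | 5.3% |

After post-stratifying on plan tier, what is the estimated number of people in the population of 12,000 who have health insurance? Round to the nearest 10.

Each cell contributes its population count × the respondent rate:
  Bronze: 3,720 × 21.1% = 784.92
  Silver: 2,880 × 25.1% = 722.88
  Gold: 5,400 × 5.3% = 286.2
Estimated total = 1794 → 1,790.

1,790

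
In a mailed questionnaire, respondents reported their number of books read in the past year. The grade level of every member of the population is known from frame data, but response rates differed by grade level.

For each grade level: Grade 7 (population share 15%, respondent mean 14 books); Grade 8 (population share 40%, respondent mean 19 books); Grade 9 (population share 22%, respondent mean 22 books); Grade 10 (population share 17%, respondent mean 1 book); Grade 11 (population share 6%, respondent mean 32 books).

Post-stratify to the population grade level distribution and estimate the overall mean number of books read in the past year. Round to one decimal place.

16.6

Post-stratification weights by population share, not respondent share:
  Grade 7: 0.15 × 14 = 2.1
  Grade 8: 0.4 × 19 = 7.6
  Grade 9: 0.22 × 22 = 4.84
  Grade 10: 0.17 × 1 = 0.17
  Grade 11: 0.06 × 32 = 1.92
Post-stratified estimate = 16.63 → 16.6.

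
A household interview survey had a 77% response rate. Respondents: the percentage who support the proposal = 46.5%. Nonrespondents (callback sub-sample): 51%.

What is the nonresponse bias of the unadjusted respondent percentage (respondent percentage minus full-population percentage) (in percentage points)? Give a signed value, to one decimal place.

Nonresponse fraction = 1 − 0.77 = 0.23.
Bias = (nonresponse fraction) × (respondent percentage − nonrespondent percentage)
     = 0.23 × (46.5 − 51) = 0.23 × -4.5 = -1.035.

-1.0 percentage points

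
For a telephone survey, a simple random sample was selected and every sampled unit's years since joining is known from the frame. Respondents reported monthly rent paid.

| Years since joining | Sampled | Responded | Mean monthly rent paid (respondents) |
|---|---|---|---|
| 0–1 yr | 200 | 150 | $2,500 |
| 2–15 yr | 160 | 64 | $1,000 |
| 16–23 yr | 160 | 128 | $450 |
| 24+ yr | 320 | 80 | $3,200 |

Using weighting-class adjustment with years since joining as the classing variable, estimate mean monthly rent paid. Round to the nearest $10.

Class response rates: 0–1 yr 150/200 = 75%, 2–15 yr 64/160 = 40%, 16–23 yr 128/160 = 80%, 24+ yr 80/320 = 25%.
With weight = n_sampled/n_responded per class, the weighted class total is n_sampled:
  0–1 yr: 200 × 2500 = 500,000
  2–15 yr: 160 × 1000 = 160,000
  16–23 yr: 160 × 450 = 72,000
  24+ yr: 320 × 3200 = 1,024,000
Adjusted estimate = 1,756,000 / 840 = 2090.48 → $2,090.

$2,090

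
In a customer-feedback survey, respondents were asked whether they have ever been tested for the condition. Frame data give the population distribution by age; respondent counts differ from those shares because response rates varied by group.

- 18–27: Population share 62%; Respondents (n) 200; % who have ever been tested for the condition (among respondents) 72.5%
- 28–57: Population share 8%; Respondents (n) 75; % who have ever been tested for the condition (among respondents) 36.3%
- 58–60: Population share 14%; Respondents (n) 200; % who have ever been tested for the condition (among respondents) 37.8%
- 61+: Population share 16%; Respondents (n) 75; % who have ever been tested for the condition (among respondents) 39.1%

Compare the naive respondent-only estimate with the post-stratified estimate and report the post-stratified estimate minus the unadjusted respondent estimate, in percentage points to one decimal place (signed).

Unadjusted (pooled respondent) estimate weights by respondent counts:
  (200/550)×72.5 + (75/550)×36.3 + (200/550)×37.8 + (75/550)×39.1 = 50.3909%
Post-stratifying to population shares instead:
  0.62×72.5 + 0.08×36.3 + 0.14×37.8 + 0.16×39.1 = 59.402%
Difference = 59.402 − 50.3909 = 9.0111 pp.

+9.0 percentage points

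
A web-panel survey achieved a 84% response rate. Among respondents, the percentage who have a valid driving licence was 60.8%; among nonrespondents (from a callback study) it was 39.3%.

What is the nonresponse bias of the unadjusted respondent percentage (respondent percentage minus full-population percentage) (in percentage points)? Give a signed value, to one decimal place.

+3.4 percentage points

Nonresponse fraction = 1 − 0.84 = 0.16.
Bias = (nonresponse fraction) × (respondent percentage − nonrespondent percentage)
     = 0.16 × (60.8 − 39.3) = 0.16 × 21.5 = 3.44.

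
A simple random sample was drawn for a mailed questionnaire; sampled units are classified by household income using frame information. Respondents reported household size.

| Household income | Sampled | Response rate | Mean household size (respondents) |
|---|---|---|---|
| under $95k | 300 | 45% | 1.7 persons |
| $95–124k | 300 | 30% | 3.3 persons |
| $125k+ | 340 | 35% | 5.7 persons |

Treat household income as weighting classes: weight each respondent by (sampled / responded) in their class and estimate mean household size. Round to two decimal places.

With weight = n_sampled/n_responded per class, the weighted class total is n_sampled:
  under $95k: 300 × 1.7 = 510
  $95–124k: 300 × 3.3 = 990
  $125k+: 340 × 5.7 = 1938
Adjusted estimate = 3438 / 940 = 3.65745 → 3.66.

3.66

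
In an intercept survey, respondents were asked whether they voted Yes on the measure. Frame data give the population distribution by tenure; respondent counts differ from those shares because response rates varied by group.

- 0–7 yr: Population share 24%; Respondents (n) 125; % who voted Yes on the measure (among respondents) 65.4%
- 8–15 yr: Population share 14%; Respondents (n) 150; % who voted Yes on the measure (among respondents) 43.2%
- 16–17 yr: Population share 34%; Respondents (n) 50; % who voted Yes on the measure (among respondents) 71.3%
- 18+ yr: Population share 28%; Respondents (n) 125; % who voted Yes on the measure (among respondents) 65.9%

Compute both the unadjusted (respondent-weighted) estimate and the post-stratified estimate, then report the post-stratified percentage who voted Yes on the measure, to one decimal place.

64.4%

Without adjustment, the pooled respondent share is:
  (125/450)×65.4 + (150/450)×43.2 + (50/450)×71.3 + (125/450)×65.9 = 58.7944%
Post-stratified estimate weights by population shares:
  0.24×65.4 + 0.14×43.2 + 0.34×71.3 + 0.28×65.9 = 64.438%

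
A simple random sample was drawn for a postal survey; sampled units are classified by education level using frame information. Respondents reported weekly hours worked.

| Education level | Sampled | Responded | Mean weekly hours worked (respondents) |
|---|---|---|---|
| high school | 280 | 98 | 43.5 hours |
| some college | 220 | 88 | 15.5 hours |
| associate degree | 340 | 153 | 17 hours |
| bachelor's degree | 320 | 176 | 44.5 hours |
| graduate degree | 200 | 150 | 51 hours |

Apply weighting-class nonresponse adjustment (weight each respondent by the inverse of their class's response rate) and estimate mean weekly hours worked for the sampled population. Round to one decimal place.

Response rates by class: high school 98/280 = 35%, some college 88/220 = 40%, associate degree 153/340 = 45%, bachelor's degree 176/320 = 55%, graduate degree 150/200 = 75%.
Each respondent's weight = sampled/responded in their class; summing within a class gives n_sampled, so:
  high school: 280 × 43.5 = 12,180
  some college: 220 × 15.5 = 3410
  associate degree: 340 × 17 = 5780
  bachelor's degree: 320 × 44.5 = 14,240
  graduate degree: 200 × 51 = 10,200
Adjusted estimate = 45,810 / 1,360 = 33.6838 → 33.7.

33.7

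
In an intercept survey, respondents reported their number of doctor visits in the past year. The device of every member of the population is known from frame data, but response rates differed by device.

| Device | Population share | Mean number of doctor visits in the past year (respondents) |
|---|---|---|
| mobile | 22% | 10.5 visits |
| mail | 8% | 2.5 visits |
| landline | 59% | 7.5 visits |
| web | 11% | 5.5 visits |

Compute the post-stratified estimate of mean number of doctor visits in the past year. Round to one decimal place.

7.5

Reweight to the known device distribution:
  mobile: 0.22 × 10.5 = 2.31
  mail: 0.08 × 2.5 = 0.2
  landline: 0.59 × 7.5 = 4.425
  web: 0.11 × 5.5 = 0.605
Post-stratified estimate = 7.54 → 7.5.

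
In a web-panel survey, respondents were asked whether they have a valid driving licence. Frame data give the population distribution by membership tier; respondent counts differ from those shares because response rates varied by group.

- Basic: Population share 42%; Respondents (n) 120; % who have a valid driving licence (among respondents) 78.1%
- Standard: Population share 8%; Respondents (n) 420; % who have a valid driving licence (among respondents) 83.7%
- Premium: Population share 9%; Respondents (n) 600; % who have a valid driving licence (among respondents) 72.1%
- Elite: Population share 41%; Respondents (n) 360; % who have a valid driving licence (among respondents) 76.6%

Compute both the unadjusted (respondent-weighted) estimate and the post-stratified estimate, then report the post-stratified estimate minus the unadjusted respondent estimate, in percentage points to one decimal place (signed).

+0.5 percentage points

Unadjusted (pooled respondent) estimate weights by respondent counts:
  (120/1500)×78.1 + (420/1500)×83.7 + (600/1500)×72.1 + (360/1500)×76.6 = 76.908%
Post-stratifying to population shares instead:
  0.42×78.1 + 0.08×83.7 + 0.09×72.1 + 0.41×76.6 = 77.393%
Difference = 77.393 − 76.908 = 0.485 pp.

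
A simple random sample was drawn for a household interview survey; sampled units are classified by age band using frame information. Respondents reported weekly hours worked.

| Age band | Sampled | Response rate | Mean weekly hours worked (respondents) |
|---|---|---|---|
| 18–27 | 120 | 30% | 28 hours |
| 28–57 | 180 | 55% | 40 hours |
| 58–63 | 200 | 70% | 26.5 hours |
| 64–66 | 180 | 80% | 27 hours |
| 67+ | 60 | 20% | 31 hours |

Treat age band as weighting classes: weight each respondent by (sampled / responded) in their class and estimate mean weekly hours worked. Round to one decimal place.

Inverse-response-rate weighting restores each class to its sampled count, so class totals weight by n_sampled:
  18–27: 120 × 28 = 3360
  28–57: 180 × 40 = 7200
  58–63: 200 × 26.5 = 5300
  64–66: 180 × 27 = 4860
  67+: 60 × 31 = 1860
Adjusted estimate = 22,580 / 740 = 30.5135 → 30.5.

30.5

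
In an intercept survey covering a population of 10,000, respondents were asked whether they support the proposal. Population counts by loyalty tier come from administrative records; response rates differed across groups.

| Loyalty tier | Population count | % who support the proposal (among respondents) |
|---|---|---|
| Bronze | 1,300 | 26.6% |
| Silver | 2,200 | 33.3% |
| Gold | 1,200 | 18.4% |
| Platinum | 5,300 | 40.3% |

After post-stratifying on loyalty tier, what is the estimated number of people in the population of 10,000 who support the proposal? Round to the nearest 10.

3,440

Apply each group's respondent rate to its population count:
  Bronze: 1,300 × 26.6% = 345.8
  Silver: 2,200 × 33.3% = 732.6
  Gold: 1,200 × 18.4% = 220.8
  Platinum: 5,300 × 40.3% = 2135.9
Estimated total = 3435.1 → 3,440.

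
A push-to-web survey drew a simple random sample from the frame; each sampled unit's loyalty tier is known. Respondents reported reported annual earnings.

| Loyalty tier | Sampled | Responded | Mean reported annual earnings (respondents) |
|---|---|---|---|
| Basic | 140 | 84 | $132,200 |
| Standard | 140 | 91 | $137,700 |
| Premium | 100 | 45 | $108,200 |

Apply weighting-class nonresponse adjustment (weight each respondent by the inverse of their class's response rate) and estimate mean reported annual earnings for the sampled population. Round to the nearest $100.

Response rates by class: Basic 84/140 = 60%, Standard 91/140 = 65%, Premium 45/100 = 45%.
Weighting each respondent by the inverse class response rate inflates each class back to its sampled size, so the class weight is n_sampled:
  Basic: 140 × 132,200 = 18,508,000
  Standard: 140 × 137,700 = 19,278,000
  Premium: 100 × 108,200 = 10,820,000
Adjusted estimate = 48,606,000 / 380 = 127911 → $127,900.

$127,900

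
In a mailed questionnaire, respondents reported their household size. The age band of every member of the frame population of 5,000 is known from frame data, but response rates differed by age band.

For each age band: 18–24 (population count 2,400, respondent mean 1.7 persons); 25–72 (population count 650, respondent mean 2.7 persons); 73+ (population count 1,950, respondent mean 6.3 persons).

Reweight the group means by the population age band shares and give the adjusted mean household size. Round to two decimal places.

Each cell contributes population-share × respondent value:
  18–24: (2,400/5,000) × 1.7 = 0.816
  25–72: (650/5,000) × 2.7 = 0.351
  73+: (1,950/5,000) × 6.3 = 2.457
Post-stratified estimate = 3.624 → 3.62.

3.62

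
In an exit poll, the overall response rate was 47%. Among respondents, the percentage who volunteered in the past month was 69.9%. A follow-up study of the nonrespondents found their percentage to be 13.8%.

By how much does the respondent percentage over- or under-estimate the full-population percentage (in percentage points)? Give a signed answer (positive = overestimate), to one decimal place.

Nonresponse fraction = 1 − 0.47 = 0.53.
Bias = (nonresponse fraction) × (respondent percentage − nonrespondent percentage)
     = 0.53 × (69.9 − 13.8) = 0.53 × 56.1 = 29.733.

+29.7 percentage points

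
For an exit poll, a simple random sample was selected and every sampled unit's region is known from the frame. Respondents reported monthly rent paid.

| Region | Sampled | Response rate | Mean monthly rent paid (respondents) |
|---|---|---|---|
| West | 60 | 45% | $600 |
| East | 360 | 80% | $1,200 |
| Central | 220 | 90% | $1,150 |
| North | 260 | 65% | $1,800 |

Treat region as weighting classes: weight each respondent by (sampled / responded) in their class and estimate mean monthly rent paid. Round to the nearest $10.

$1,320

Each respondent's weight = sampled/responded in their class; summing within a class gives n_sampled, so:
  West: 60 × 600 = 36,000
  East: 360 × 1200 = 432,000
  Central: 220 × 1150 = 253,000
  North: 260 × 1800 = 468,000
Adjusted estimate = 1,189,000 / 900 = 1321.11 → $1,320.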